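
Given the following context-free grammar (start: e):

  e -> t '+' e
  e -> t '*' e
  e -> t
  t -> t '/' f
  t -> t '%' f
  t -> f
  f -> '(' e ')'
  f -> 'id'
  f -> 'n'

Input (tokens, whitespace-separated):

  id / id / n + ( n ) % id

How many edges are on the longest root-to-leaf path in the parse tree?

8

[e [t [t [t [f id]] / [f id]] / [f n]] + [e [t [t [f ( [e [t [f n]]] )]] % [f id]]]]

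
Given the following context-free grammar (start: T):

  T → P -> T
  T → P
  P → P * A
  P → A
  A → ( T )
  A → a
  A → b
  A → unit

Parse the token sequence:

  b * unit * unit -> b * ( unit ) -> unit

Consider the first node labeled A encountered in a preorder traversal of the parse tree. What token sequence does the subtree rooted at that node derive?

b

[T [P [P [P [A b]] * [A unit]] * [A unit]] -> [T [P [P [A b]] * [A ( [T [P [A unit]]] )]] -> [T [P [A unit]]]]]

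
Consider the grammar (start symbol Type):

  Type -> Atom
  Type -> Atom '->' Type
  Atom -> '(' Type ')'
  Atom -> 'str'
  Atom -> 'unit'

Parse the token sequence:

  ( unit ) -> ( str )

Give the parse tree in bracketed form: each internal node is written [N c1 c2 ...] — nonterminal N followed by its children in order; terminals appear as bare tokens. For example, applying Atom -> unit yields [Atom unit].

Type
Atom -> Type
( Type ) -> Type
( Atom ) -> Type
( unit ) -> Type
( unit ) -> Atom
( unit ) -> ( Type )
( unit ) -> ( Atom )
( unit ) -> ( str )

[Type [Atom ( [Type [Atom unit]] )] -> [Type [Atom ( [Type [Atom str]] )]]]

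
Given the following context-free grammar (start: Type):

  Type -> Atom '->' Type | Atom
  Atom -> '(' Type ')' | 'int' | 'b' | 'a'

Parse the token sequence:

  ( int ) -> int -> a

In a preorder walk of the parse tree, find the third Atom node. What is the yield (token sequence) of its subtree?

[Type [Atom ( [Type [Atom int]] )] -> [Type [Atom int] -> [Type [Atom a]]]]

int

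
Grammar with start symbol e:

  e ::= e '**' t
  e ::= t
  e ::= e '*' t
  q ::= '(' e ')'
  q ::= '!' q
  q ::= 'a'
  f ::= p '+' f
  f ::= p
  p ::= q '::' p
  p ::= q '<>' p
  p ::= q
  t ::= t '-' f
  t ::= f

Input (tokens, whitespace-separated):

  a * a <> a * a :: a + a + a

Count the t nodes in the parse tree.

3

[e [e [e [t [f [p [q a]]]]] * [t [f [p [q a] <> [p [q a]]]]]] * [t [f [p [q a] :: [p [q a]]] + [f [p [q a]] + [f [p [q a]]]]]]]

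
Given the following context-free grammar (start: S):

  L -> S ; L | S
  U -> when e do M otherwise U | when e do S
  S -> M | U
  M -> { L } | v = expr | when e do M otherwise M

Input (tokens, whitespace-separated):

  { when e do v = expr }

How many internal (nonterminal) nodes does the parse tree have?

7

[S [M { [L [S [U when e do [S [M v = expr]]]]] }]]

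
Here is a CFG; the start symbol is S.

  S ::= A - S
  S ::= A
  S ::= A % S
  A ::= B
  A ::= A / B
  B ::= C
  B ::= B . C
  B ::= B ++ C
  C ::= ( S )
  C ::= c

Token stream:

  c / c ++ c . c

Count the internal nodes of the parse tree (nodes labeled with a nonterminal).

11

[S [A [A [B [C c]]] / [B [B [B [C c]] ++ [C c]] . [C c]]]]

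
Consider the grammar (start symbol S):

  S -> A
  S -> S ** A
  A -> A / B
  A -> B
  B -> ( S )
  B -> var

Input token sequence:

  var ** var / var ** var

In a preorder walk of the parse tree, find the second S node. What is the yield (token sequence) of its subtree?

var ** var / var

[S [S [S [A [B var]]] ** [A [A [B var]] / [B var]]] ** [A [B var]]]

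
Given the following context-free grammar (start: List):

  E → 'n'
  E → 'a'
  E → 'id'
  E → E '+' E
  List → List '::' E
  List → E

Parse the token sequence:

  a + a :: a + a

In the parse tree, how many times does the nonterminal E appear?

6

[List [List [E [E a] + [E a]]] :: [E [E a] + [E a]]]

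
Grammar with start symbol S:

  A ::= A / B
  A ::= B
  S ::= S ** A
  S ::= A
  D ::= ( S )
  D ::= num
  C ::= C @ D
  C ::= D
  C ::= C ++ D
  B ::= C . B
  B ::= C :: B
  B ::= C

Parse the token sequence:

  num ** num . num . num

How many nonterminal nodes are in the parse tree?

[S [S [A [B [C [D num]]]]] ** [A [B [C [D num]] . [B [C [D num]] . [B [C [D num]]]]]]]

16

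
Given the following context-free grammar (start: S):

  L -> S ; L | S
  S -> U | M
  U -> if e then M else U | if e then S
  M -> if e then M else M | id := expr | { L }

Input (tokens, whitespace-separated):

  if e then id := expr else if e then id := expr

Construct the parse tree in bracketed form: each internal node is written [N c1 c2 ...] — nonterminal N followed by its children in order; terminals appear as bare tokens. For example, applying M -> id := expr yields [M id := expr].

S
U
if e then M else U
if e then id := expr else U
if e then id := expr else if e then S
if e then id := expr else if e then M
if e then id := expr else if e then id := expr

[S [U if e then [M id := expr] else [U if e then [S [M id := expr]]]]]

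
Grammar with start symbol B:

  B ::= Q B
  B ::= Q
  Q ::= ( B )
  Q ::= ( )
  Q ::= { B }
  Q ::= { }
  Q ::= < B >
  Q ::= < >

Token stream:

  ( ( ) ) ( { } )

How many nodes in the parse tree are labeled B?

[B [Q ( [B [Q ( )]] )] [B [Q ( [B [Q { }]] )]]]

4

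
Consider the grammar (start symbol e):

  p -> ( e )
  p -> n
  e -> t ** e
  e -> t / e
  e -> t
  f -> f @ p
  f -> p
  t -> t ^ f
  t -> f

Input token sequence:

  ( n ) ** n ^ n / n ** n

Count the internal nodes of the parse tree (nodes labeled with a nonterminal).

[e [t [f [p ( [e [t [f [p n]]]] )]]] ** [e [t [t [f [p n]]] ^ [f [p n]]] / [e [t [f [p n]]] ** [e [t [f [p n]]]]]]]

23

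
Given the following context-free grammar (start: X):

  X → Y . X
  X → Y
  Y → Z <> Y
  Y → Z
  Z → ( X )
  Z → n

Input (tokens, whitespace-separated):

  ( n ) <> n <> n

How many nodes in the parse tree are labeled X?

2

[X [Y [Z ( [X [Y [Z n]]] )] <> [Y [Z n] <> [Y [Z n]]]]]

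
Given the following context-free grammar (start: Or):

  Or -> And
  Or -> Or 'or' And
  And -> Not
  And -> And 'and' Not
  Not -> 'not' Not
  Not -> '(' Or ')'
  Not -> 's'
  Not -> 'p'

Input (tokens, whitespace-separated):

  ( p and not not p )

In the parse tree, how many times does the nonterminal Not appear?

[Or [And [Not ( [Or [And [And [Not p]] and [Not not [Not not [Not p]]]]] )]]]

5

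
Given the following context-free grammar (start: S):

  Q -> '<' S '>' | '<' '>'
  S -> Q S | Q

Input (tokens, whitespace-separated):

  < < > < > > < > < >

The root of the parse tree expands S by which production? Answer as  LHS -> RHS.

[S [Q < [S [Q < >] [S [Q < >]]] >] [S [Q < >] [S [Q < >]]]]

S -> Q S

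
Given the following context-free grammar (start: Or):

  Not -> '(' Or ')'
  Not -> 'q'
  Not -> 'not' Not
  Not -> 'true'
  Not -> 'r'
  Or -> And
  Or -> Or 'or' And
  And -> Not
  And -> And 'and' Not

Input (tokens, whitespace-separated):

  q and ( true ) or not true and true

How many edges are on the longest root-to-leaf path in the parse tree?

7

[Or [Or [And [And [Not q]] and [Not ( [Or [And [Not true]]] )]]] or [And [And [Not not [Not true]]] and [Not true]]]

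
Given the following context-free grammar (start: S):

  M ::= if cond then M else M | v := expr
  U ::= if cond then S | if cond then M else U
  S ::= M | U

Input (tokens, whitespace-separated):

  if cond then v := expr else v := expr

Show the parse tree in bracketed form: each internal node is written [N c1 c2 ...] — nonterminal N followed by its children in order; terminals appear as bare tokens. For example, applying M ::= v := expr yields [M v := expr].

S
M
if cond then M else M
if cond then v := expr else M
if cond then v := expr else v := expr

[S [M if cond then [M v := expr] else [M v := expr]]]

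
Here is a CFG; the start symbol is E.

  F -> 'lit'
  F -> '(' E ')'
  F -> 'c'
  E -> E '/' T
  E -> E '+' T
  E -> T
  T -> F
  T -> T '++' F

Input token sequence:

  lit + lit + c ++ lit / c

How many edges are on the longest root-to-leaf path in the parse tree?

[E [E [E [E [T [F lit]]] + [T [F lit]]] + [T [T [F c]] ++ [F lit]]] / [T [F c]]]

6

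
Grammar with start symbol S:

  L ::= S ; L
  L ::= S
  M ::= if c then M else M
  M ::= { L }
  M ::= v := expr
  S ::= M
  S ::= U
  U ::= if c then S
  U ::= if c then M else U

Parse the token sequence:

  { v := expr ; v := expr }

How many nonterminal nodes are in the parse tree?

[S [M { [L [S [M v := expr]] ; [L [S [M v := expr]]]] }]]

8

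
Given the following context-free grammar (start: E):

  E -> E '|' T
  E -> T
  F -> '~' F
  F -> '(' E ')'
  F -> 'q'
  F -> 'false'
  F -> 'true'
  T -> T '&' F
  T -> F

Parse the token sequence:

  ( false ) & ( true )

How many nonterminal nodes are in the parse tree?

[E [T [T [F ( [E [T [F false]]] )]] & [F ( [E [T [F true]]] )]]]

11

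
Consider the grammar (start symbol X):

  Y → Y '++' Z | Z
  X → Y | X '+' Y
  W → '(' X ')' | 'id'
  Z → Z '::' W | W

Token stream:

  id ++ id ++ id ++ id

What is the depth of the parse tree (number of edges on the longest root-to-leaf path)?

[X [Y [Y [Y [Y [Z [W id]]] ++ [Z [W id]]] ++ [Z [W id]]] ++ [Z [W id]]]]

7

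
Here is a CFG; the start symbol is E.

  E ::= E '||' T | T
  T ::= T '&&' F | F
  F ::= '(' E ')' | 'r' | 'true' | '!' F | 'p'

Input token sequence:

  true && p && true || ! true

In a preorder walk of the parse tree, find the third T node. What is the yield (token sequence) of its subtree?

[E [E [T [T [T [F true]] && [F p]] && [F true]]] || [T [F ! [F true]]]]

true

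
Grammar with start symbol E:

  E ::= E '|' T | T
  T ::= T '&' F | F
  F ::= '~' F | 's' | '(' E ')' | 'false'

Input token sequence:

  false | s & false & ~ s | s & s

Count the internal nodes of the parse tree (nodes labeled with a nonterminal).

16

[E [E [E [T [F false]]] | [T [T [T [F s]] & [F false]] & [F ~ [F s]]]] | [T [T [F s]] & [F s]]]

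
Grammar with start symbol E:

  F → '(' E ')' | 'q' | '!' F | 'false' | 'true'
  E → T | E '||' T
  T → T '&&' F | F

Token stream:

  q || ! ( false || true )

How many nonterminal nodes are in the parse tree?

[E [E [T [F q]]] || [T [F ! [F ( [E [E [T [F false]]] || [T [F true]]] )]]]]

13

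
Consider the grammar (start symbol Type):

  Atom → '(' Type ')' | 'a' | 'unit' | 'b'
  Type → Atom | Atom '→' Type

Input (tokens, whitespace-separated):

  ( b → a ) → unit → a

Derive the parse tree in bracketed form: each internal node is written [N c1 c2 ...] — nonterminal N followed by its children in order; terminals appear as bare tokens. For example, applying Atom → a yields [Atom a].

[Type [Atom ( [Type [Atom b] → [Type [Atom a]]] )] → [Type [Atom unit] → [Type [Atom a]]]]

Type
Atom → Type
( Type ) → Type
( Atom → Type ) → Type
( b → Type ) → Type
( b → Atom ) → Type
( b → a ) → Type
( b → a ) → Atom → Type
( b → a ) → unit → Type
( b → a ) → unit → Atom
( b → a ) → unit → a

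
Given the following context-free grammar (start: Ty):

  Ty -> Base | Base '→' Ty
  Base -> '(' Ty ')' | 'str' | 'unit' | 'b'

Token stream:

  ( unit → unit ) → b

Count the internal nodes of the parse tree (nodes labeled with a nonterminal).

8

[Ty [Base ( [Ty [Base unit] → [Ty [Base unit]]] )] → [Ty [Base b]]]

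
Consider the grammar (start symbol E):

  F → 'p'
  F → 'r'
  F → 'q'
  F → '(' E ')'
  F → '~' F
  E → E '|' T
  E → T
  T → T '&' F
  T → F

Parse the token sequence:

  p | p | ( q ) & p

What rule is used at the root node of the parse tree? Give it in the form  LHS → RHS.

E → E '|' T

[E [E [E [T [F p]]] | [T [F p]]] | [T [T [F ( [E [T [F q]]] )]] & [F p]]]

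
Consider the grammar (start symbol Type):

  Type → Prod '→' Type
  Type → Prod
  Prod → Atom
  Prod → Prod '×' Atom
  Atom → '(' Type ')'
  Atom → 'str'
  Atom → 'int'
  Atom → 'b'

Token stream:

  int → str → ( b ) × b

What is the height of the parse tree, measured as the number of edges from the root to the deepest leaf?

9

[Type [Prod [Atom int]] → [Type [Prod [Atom str]] → [Type [Prod [Prod [Atom ( [Type [Prod [Atom b]]] )]] × [Atom b]]]]]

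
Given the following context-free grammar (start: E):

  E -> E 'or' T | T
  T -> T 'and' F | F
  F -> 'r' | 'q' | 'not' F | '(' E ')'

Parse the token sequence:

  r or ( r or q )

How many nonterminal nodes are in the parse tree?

12

[E [E [T [F r]]] or [T [F ( [E [E [T [F r]]] or [T [F q]]] )]]]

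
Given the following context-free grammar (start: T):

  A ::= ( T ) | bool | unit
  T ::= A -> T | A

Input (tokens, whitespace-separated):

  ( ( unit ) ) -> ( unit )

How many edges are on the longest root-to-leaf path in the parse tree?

6

[T [A ( [T [A ( [T [A unit]] )]] )] -> [T [A ( [T [A unit]] )]]]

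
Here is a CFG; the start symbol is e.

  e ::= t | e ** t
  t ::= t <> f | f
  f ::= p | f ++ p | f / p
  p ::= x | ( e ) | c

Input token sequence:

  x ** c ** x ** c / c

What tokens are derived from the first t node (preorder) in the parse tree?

[e [e [e [e [t [f [p x]]]] ** [t [f [p c]]]] ** [t [f [p x]]]] ** [t [f [f [p c]] / [p c]]]]

x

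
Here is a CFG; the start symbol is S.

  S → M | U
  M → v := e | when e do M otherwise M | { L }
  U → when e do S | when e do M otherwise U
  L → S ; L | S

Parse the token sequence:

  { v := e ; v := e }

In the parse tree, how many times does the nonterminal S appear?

3

[S [M { [L [S [M v := e]] ; [L [S [M v := e]]]] }]]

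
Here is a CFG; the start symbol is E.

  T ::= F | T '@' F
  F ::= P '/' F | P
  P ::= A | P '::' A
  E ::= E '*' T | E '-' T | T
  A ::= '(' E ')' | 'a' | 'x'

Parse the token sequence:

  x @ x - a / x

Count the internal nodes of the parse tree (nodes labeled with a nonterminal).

[E [E [T [T [F [P [A x]]]] @ [F [P [A x]]]]] - [T [F [P [A a]] / [F [P [A x]]]]]]

17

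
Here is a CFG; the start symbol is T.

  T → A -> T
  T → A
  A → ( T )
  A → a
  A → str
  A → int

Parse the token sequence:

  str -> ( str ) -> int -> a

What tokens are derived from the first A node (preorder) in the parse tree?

str

[T [A str] -> [T [A ( [T [A str]] )] -> [T [A int] -> [T [A a]]]]]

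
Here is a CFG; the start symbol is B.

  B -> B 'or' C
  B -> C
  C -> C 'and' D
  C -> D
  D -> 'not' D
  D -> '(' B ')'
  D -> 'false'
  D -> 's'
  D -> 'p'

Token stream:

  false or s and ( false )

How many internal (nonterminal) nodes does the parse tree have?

11

[B [B [C [D false]]] or [C [C [D s]] and [D ( [B [C [D false]]] )]]]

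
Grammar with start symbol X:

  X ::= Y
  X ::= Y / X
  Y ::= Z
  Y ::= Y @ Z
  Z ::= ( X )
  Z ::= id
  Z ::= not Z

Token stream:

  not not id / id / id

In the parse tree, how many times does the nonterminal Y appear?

[X [Y [Z not [Z not [Z id]]]] / [X [Y [Z id]] / [X [Y [Z id]]]]]

3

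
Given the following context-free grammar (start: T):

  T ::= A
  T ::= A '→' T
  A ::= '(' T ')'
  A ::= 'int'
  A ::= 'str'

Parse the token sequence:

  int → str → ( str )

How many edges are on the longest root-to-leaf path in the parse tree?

[T [A int] → [T [A str] → [T [A ( [T [A str]] )]]]]

6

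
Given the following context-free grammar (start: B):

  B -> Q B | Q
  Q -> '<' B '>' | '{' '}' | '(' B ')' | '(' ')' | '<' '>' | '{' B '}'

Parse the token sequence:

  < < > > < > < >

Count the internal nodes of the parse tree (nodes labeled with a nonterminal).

8

[B [Q < [B [Q < >]] >] [B [Q < >] [B [Q < >]]]]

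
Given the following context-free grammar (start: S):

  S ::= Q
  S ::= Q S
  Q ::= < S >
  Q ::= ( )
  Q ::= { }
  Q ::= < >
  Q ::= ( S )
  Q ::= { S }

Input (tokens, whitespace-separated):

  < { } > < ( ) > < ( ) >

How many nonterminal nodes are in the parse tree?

12

[S [Q < [S [Q { }]] >] [S [Q < [S [Q ( )]] >] [S [Q < [S [Q ( )]] >]]]]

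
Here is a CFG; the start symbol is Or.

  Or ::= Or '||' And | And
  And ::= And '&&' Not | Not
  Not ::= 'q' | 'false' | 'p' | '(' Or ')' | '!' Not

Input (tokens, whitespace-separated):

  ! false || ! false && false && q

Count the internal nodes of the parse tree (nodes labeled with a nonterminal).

[Or [Or [And [Not ! [Not false]]]] || [And [And [And [Not ! [Not false]]] && [Not false]] && [Not q]]]

12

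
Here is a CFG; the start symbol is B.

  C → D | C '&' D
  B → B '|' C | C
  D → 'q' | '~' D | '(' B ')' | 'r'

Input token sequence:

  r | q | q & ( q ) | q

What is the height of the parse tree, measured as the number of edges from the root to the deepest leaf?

[B [B [B [B [C [D r]]] | [C [D q]]] | [C [C [D q]] & [D ( [B [C [D q]]] )]]] | [C [D q]]]

7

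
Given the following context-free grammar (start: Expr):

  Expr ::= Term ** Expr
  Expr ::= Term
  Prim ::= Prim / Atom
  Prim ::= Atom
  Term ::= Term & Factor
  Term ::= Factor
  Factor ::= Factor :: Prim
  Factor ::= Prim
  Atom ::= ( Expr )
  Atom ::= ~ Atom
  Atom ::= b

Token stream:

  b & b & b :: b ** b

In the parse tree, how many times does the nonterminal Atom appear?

5

[Expr [Term [Term [Term [Factor [Prim [Atom b]]]] & [Factor [Prim [Atom b]]]] & [Factor [Factor [Prim [Atom b]]] :: [Prim [Atom b]]]] ** [Expr [Term [Factor [Prim [Atom b]]]]]]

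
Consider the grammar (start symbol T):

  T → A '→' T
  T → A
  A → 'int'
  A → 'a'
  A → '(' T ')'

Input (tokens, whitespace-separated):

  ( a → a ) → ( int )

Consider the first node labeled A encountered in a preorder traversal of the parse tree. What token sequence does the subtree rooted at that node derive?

[T [A ( [T [A a] → [T [A a]]] )] → [T [A ( [T [A int]] )]]]

( a → a )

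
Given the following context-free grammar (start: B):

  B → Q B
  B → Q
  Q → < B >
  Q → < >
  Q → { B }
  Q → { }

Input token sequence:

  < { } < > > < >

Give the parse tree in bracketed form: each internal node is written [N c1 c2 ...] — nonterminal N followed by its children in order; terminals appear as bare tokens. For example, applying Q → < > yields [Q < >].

B
Q B
< B > B
< Q B > B
< { } B > B
< { } Q > B
< { } < > > B
< { } < > > Q
< { } < > > < >

[B [Q < [B [Q { }] [B [Q < >]]] >] [B [Q < >]]]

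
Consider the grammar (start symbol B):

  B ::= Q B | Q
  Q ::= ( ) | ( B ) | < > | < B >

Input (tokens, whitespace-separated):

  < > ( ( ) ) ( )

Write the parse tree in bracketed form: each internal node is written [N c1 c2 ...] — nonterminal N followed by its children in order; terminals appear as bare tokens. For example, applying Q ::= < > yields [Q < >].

B
Q B
< > B
< > Q B
< > ( B ) B
< > ( Q ) B
< > ( ( ) ) B
< > ( ( ) ) Q
< > ( ( ) ) ( )

[B [Q < >] [B [Q ( [B [Q ( )]] )] [B [Q ( )]]]]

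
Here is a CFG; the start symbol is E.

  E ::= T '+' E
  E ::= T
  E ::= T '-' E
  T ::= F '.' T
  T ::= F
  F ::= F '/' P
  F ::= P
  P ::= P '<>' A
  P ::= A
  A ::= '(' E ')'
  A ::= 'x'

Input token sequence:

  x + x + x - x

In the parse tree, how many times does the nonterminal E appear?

4

[E [T [F [P [A x]]]] + [E [T [F [P [A x]]]] + [E [T [F [P [A x]]]] - [E [T [F [P [A x]]]]]]]]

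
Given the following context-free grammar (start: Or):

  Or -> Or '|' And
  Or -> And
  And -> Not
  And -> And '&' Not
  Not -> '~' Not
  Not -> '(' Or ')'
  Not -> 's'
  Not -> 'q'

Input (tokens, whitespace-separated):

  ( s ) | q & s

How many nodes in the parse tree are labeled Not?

4

[Or [Or [And [Not ( [Or [And [Not s]]] )]]] | [And [And [Not q]] & [Not s]]]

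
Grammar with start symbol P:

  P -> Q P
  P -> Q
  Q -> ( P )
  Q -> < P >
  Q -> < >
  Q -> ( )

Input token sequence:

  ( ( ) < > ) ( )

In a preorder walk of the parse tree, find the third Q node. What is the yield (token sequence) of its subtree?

[P [Q ( [P [Q ( )] [P [Q < >]]] )] [P [Q ( )]]]

< >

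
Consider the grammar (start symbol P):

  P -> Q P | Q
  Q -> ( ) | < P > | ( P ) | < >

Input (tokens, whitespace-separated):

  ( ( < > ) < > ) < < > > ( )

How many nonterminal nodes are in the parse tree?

14

[P [Q ( [P [Q ( [P [Q < >]] )] [P [Q < >]]] )] [P [Q < [P [Q < >]] >] [P [Q ( )]]]]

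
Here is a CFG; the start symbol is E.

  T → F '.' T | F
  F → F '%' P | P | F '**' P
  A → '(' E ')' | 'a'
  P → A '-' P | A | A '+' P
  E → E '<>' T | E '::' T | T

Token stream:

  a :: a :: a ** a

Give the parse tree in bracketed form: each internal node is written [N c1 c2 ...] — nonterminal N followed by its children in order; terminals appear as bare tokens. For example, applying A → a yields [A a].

E
E :: T
E :: T :: T
T :: T :: T
F :: T :: T
P :: T :: T
A :: T :: T
a :: T :: T
a :: F :: T
a :: P :: T
a :: A :: T
a :: a :: T
a :: a :: F
a :: a :: F ** P
a :: a :: P ** P
a :: a :: A ** P
a :: a :: a ** P
a :: a :: a ** A
a :: a :: a ** a

[E [E [E [T [F [P [A a]]]]] :: [T [F [P [A a]]]]] :: [T [F [F [P [A a]]] ** [P [A a]]]]]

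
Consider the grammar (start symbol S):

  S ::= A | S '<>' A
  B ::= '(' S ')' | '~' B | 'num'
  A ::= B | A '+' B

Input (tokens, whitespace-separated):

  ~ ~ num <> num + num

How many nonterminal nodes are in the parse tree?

[S [S [A [B ~ [B ~ [B num]]]]] <> [A [A [B num]] + [B num]]]

10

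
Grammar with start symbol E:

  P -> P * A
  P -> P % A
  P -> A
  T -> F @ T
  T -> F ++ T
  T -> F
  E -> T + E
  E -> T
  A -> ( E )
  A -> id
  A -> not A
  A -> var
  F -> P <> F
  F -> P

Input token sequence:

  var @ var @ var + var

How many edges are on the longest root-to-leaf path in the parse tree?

[E [T [F [P [A var]]] @ [T [F [P [A var]]] @ [T [F [P [A var]]]]]] + [E [T [F [P [A var]]]]]]

7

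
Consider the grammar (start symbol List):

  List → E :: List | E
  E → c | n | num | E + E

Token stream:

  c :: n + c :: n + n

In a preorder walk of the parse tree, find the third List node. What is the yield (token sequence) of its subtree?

[List [E c] :: [List [E [E n] + [E c]] :: [List [E [E n] + [E n]]]]]

n + n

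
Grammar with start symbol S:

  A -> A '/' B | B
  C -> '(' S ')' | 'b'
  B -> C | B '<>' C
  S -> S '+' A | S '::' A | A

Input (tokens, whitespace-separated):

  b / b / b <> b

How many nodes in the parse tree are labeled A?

[S [A [A [A [B [C b]]] / [B [C b]]] / [B [B [C b]] <> [C b]]]]

3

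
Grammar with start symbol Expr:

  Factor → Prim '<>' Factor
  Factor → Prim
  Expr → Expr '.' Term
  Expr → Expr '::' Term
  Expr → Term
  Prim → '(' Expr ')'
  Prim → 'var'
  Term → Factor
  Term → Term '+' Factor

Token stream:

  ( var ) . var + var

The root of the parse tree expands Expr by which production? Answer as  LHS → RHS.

[Expr [Expr [Term [Factor [Prim ( [Expr [Term [Factor [Prim var]]]] )]]]] . [Term [Term [Factor [Prim var]]] + [Factor [Prim var]]]]

Expr → Expr '.' Term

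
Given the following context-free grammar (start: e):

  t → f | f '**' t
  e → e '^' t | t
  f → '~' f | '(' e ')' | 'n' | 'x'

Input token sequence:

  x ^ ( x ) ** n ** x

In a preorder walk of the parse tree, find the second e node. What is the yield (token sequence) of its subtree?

x

[e [e [t [f x]]] ^ [t [f ( [e [t [f x]]] )] ** [t [f n] ** [t [f x]]]]]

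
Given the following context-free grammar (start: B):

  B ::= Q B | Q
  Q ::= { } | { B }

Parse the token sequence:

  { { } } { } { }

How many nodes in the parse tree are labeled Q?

[B [Q { [B [Q { }]] }] [B [Q { }] [B [Q { }]]]]

4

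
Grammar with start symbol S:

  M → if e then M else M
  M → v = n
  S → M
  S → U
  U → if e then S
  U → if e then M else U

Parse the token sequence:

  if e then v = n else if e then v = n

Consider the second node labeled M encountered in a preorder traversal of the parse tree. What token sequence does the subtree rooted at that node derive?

v = n

[S [U if e then [M v = n] else [U if e then [S [M v = n]]]]]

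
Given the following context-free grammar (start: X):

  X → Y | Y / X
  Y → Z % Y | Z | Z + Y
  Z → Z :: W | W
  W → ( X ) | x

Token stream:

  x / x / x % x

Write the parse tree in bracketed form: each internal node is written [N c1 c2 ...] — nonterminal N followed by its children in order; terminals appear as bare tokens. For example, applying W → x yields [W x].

X
Y / X
Z / X
W / X
x / X
x / Y / X
x / Z / X
x / W / X
x / x / X
x / x / Y
x / x / Z % Y
x / x / W % Y
x / x / x % Y
x / x / x % Z
x / x / x % W
x / x / x % x

[X [Y [Z [W x]]] / [X [Y [Z [W x]]] / [X [Y [Z [W x]] % [Y [Z [W x]]]]]]]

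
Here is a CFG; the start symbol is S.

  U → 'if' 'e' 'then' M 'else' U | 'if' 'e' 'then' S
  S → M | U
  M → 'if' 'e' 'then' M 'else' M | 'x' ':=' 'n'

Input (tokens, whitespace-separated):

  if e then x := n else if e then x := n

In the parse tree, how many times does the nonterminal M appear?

2

[S [U if e then [M x := n] else [U if e then [S [M x := n]]]]]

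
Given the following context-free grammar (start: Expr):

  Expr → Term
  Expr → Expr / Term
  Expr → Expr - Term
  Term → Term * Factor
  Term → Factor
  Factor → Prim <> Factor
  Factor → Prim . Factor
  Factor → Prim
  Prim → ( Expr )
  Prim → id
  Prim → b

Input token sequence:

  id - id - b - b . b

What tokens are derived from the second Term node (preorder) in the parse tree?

[Expr [Expr [Expr [Expr [Term [Factor [Prim id]]]] - [Term [Factor [Prim id]]]] - [Term [Factor [Prim b]]]] - [Term [Factor [Prim b] . [Factor [Prim b]]]]]

id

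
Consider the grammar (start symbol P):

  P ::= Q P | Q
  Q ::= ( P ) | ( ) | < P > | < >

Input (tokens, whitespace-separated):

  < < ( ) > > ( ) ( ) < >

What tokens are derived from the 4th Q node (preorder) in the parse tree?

( )

[P [Q < [P [Q < [P [Q ( )]] >]] >] [P [Q ( )] [P [Q ( )] [P [Q < >]]]]]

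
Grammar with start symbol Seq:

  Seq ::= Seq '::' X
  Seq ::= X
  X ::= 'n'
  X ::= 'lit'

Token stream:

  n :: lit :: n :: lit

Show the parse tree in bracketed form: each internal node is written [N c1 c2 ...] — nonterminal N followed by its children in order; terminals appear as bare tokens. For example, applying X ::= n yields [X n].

[Seq [Seq [Seq [Seq [X n]] :: [X lit]] :: [X n]] :: [X lit]]

Seq
Seq :: X
Seq :: X :: X
Seq :: X :: X :: X
X :: X :: X :: X
n :: X :: X :: X
n :: lit :: X :: X
n :: lit :: n :: X
n :: lit :: n :: lit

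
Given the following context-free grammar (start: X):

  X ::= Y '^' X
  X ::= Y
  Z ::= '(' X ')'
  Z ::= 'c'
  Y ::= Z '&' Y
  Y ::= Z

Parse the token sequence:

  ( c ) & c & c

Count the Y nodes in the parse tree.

4

[X [Y [Z ( [X [Y [Z c]]] )] & [Y [Z c] & [Y [Z c]]]]]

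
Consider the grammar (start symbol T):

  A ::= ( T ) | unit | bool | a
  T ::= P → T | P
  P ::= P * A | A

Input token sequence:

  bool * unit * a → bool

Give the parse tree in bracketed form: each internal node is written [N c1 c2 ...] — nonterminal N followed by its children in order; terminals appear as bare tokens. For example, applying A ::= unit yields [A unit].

[T [P [P [P [A bool]] * [A unit]] * [A a]] → [T [P [A bool]]]]

T
P → T
P * A → T
P * A * A → T
A * A * A → T
bool * A * A → T
bool * unit * A → T
bool * unit * a → T
bool * unit * a → P
bool * unit * a → A
bool * unit * a → bool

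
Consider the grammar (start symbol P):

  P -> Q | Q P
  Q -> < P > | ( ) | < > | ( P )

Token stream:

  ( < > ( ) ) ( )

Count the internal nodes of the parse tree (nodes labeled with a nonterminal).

8

[P [Q ( [P [Q < >] [P [Q ( )]]] )] [P [Q ( )]]]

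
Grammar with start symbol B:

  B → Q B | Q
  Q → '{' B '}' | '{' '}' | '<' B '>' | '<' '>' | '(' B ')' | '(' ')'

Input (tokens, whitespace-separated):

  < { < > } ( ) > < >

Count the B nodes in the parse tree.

[B [Q < [B [Q { [B [Q < >]] }] [B [Q ( )]]] >] [B [Q < >]]]

5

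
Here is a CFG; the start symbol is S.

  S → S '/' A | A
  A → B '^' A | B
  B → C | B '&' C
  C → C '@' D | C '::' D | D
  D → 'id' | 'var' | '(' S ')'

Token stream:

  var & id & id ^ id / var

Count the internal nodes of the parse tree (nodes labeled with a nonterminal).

20

[S [S [A [B [B [B [C [D var]]] & [C [D id]]] & [C [D id]]] ^ [A [B [C [D id]]]]]] / [A [B [C [D var]]]]]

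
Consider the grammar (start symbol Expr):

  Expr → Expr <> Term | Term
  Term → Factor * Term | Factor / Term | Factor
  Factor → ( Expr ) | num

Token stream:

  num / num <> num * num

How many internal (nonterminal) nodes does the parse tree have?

10

[Expr [Expr [Term [Factor num] / [Term [Factor num]]]] <> [Term [Factor num] * [Term [Factor num]]]]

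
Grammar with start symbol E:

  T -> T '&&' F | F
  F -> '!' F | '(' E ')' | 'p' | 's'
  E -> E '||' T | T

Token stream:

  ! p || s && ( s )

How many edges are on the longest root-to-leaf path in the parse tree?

6

[E [E [T [F ! [F p]]]] || [T [T [F s]] && [F ( [E [T [F s]]] )]]]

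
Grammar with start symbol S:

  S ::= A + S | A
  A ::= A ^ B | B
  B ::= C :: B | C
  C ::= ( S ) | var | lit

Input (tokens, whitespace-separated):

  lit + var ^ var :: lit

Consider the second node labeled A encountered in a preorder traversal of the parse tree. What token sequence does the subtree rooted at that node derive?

[S [A [B [C lit]]] + [S [A [A [B [C var]]] ^ [B [C var] :: [B [C lit]]]]]]

var ^ var :: lit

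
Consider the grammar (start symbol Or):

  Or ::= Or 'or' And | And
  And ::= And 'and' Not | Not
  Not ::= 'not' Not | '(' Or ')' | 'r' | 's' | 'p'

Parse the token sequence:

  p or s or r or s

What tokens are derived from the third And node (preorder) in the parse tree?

[Or [Or [Or [Or [And [Not p]]] or [And [Not s]]] or [And [Not r]]] or [And [Not s]]]

r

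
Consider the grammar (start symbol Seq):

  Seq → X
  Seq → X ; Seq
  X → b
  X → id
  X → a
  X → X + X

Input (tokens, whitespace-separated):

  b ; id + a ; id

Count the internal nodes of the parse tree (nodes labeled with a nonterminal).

[Seq [X b] ; [Seq [X [X id] + [X a]] ; [Seq [X id]]]]

8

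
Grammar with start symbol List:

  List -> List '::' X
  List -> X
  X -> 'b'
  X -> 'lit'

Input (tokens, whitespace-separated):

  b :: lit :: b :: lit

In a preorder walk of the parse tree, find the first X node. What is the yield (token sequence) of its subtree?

[List [List [List [List [X b]] :: [X lit]] :: [X b]] :: [X lit]]

b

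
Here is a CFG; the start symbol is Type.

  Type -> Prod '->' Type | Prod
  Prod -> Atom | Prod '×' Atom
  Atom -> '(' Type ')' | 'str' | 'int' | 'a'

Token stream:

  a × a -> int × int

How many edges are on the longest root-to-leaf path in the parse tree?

5

[Type [Prod [Prod [Atom a]] × [Atom a]] -> [Type [Prod [Prod [Atom int]] × [Atom int]]]]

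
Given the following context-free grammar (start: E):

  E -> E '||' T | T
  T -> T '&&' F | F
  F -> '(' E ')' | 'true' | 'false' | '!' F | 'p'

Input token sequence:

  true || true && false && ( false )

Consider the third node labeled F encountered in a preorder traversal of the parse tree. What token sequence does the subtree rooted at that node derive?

false

[E [E [T [F true]]] || [T [T [T [F true]] && [F false]] && [F ( [E [T [F false]]] )]]]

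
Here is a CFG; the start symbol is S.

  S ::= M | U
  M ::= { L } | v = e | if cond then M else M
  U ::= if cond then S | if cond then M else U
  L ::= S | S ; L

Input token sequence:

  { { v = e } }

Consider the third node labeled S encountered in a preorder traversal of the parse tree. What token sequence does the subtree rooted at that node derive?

v = e

[S [M { [L [S [M { [L [S [M v = e]]] }]]] }]]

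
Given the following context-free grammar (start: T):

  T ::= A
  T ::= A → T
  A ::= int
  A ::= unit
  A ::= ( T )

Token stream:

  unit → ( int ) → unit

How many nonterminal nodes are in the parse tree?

[T [A unit] → [T [A ( [T [A int]] )] → [T [A unit]]]]

8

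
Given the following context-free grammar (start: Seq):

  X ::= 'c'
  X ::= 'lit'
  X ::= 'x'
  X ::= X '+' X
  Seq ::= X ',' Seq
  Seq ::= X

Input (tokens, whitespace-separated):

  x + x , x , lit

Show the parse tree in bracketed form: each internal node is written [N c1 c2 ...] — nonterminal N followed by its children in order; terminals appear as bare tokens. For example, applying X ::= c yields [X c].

Seq
X , Seq
X + X , Seq
x + X , Seq
x + x , Seq
x + x , X , Seq
x + x , x , Seq
x + x , x , X
x + x , x , lit

[Seq [X [X x] + [X x]] , [Seq [X x] , [Seq [X lit]]]]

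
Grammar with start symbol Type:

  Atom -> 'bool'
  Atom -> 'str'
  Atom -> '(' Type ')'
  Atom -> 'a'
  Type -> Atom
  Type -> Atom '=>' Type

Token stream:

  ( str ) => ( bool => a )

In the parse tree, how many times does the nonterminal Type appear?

5

[Type [Atom ( [Type [Atom str]] )] => [Type [Atom ( [Type [Atom bool] => [Type [Atom a]]] )]]]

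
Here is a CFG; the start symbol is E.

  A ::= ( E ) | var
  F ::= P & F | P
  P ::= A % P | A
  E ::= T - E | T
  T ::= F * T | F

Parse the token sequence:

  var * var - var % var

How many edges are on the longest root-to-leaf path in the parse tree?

7

[E [T [F [P [A var]]] * [T [F [P [A var]]]]] - [E [T [F [P [A var] % [P [A var]]]]]]]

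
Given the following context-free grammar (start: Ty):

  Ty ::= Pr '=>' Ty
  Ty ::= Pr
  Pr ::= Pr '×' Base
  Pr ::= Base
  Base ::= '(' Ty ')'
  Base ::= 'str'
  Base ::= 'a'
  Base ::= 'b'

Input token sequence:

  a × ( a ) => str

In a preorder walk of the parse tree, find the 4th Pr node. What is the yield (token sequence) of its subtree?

str

[Ty [Pr [Pr [Base a]] × [Base ( [Ty [Pr [Base a]]] )]] => [Ty [Pr [Base str]]]]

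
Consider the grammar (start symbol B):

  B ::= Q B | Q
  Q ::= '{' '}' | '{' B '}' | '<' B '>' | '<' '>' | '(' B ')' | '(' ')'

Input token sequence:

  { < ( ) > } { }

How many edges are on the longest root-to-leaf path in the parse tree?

6

[B [Q { [B [Q < [B [Q ( )]] >]] }] [B [Q { }]]]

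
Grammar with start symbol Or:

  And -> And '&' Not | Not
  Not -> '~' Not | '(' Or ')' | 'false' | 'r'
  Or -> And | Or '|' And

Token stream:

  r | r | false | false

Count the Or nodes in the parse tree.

[Or [Or [Or [Or [And [Not r]]] | [And [Not r]]] | [And [Not false]]] | [And [Not false]]]

4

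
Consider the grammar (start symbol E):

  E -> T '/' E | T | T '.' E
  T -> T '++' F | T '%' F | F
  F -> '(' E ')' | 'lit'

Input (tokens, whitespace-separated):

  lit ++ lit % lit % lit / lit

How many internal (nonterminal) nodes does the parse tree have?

12

[E [T [T [T [T [F lit]] ++ [F lit]] % [F lit]] % [F lit]] / [E [T [F lit]]]]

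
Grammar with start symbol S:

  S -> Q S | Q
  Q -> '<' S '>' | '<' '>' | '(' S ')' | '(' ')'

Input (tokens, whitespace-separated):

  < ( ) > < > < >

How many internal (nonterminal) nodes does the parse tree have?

[S [Q < [S [Q ( )]] >] [S [Q < >] [S [Q < >]]]]

8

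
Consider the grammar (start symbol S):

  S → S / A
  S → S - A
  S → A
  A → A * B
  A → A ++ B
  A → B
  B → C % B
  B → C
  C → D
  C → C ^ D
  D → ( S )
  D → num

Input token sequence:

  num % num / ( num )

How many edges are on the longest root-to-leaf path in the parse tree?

[S [S [A [B [C [D num]] % [B [C [D num]]]]]] / [A [B [C [D ( [S [A [B [C [D num]]]]] )]]]]]

10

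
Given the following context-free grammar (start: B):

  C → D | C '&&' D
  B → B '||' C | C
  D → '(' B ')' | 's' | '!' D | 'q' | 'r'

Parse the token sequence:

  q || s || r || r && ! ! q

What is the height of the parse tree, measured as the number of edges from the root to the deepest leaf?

[B [B [B [B [C [D q]]] || [C [D s]]] || [C [D r]]] || [C [C [D r]] && [D ! [D ! [D q]]]]]

6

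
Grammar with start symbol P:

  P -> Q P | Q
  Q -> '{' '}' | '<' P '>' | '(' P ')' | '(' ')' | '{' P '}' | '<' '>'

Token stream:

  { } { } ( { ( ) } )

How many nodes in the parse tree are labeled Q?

5

[P [Q { }] [P [Q { }] [P [Q ( [P [Q { [P [Q ( )]] }]] )]]]]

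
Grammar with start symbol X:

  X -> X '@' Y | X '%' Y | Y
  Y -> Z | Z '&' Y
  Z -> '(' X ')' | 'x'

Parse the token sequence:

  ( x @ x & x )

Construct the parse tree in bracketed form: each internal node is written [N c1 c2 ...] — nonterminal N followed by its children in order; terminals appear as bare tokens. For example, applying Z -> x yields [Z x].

[X [Y [Z ( [X [X [Y [Z x]]] @ [Y [Z x] & [Y [Z x]]]] )]]]

X
Y
Z
( X )
( X @ Y )
( Y @ Y )
( Z @ Y )
( x @ Y )
( x @ Z & Y )
( x @ x & Y )
( x @ x & Z )
( x @ x & x )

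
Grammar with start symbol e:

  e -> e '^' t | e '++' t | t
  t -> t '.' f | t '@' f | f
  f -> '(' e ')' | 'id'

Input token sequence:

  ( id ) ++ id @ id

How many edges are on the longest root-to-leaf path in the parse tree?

7

[e [e [t [f ( [e [t [f id]]] )]]] ++ [t [t [f id]] @ [f id]]]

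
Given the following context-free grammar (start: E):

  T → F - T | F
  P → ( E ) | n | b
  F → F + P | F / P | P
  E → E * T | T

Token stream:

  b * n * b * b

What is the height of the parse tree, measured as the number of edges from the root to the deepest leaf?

7

[E [E [E [E [T [F [P b]]]] * [T [F [P n]]]] * [T [F [P b]]]] * [T [F [P b]]]]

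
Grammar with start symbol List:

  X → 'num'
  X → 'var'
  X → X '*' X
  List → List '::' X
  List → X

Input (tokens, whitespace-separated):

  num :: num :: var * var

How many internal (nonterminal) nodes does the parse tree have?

8

[List [List [List [X num]] :: [X num]] :: [X [X var] * [X var]]]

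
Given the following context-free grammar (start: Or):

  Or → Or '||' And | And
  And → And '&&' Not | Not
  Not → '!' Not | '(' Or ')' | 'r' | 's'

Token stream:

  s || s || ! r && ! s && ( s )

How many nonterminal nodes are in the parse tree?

[Or [Or [Or [And [Not s]]] || [And [Not s]]] || [And [And [And [Not ! [Not r]]] && [Not ! [Not s]]] && [Not ( [Or [And [Not s]]] )]]]

18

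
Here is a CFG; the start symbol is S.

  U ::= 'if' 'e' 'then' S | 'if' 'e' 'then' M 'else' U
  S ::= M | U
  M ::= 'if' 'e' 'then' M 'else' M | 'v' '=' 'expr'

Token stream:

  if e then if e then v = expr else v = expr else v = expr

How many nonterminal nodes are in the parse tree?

[S [M if e then [M if e then [M v = expr] else [M v = expr]] else [M v = expr]]]

6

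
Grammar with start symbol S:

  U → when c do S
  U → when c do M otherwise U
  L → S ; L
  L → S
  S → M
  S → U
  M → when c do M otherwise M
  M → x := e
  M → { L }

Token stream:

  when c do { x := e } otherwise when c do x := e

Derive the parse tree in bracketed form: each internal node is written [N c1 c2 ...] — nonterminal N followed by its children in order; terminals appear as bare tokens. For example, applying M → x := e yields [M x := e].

S
U
when c do M otherwise U
when c do { L } otherwise U
when c do { S } otherwise U
when c do { M } otherwise U
when c do { x := e } otherwise U
when c do { x := e } otherwise when c do S
when c do { x := e } otherwise when c do M
when c do { x := e } otherwise when c do x := e

[S [U when c do [M { [L [S [M x := e]]] }] otherwise [U when c do [S [M x := e]]]]]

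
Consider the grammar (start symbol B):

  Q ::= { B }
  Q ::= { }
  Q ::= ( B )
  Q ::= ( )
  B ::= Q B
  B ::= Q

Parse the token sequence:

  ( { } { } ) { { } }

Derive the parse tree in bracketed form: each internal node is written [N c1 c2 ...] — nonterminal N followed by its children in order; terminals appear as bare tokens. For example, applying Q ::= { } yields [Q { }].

[B [Q ( [B [Q { }] [B [Q { }]]] )] [B [Q { [B [Q { }]] }]]]

B
Q B
( B ) B
( Q B ) B
( { } B ) B
( { } Q ) B
( { } { } ) B
( { } { } ) Q
( { } { } ) { B }
( { } { } ) { Q }
( { } { } ) { { } }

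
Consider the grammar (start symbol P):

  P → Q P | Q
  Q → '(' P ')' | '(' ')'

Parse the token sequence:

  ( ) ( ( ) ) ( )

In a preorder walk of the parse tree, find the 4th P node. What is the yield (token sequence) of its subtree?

[P [Q ( )] [P [Q ( [P [Q ( )]] )] [P [Q ( )]]]]

( )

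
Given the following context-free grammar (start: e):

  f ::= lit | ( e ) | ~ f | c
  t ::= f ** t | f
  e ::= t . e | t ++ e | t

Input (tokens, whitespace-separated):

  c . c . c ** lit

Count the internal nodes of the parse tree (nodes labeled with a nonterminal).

11

[e [t [f c]] . [e [t [f c]] . [e [t [f c] ** [t [f lit]]]]]]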